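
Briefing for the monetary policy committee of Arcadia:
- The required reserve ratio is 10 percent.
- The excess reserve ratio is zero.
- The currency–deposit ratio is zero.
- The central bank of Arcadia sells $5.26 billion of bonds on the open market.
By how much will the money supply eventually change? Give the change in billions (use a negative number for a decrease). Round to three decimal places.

The simple money multiplier is m = 1/rr = 1/0.1 = 10.
An open-market sale reduces the monetary base by 5.26 billion, so ΔM = m × ΔMB = 10 × (−5.26) = -52.6 billion.

-52.600 billion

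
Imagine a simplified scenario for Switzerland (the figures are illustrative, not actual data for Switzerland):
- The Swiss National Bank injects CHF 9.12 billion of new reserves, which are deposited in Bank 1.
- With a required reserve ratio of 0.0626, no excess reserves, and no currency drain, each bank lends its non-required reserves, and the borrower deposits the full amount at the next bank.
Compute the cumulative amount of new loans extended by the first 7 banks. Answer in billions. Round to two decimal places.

Bank i lends (1 − rr)^i of the original deposit: Bank 1 lends 9.12·0.9374 ≈ 8.5491, Bank 2 lends 9.12·0.9374² ≈ 8.0139, and so on.
Summing a geometric series: total = 9.12·[0.9374·(1 − 0.9374^7) / (1 − 0.9374)] ≈ 49.7068 billion.

CHF 49.71 billion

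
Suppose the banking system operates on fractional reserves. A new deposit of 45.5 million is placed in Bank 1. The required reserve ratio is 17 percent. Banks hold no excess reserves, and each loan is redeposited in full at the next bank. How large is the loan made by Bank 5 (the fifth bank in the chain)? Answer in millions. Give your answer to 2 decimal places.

17.92 million

Each bank lends a fraction (1 − rr) = 0.8300 of the deposit it receives, so Bank 5 receives 45.5·0.8300^4 and lends 45.5·0.8300^5 ≈ 17.9226 million.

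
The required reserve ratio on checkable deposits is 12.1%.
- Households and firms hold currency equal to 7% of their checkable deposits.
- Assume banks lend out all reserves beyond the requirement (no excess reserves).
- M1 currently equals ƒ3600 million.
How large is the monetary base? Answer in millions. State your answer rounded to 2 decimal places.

The money multiplier is m = (1 + c) / (rr + c) = (1 + 0.07) / (0.121 + 0.07) ≈ 5.6020942.
MB = M / m = 3600 / 5.6020942 ≈ 642.6168 million.

ƒ642.62 million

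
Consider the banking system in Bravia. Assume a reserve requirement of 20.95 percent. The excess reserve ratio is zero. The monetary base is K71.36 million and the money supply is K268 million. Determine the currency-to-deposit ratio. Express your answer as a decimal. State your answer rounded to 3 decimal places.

0.077

Using m = M/MB = 268/71.36 ≈ 3.755605. From m = (1 + c)/(c + rr + e), rearranging gives 1 + c = m·(c + rr + e), so c·(1 − m) = m·(rr + e) − 1.
Hence c = [m·(rr + e) − 1]/(1 − m) = [3.755605 × (0.2095 + 0) − 1] / (1 − 3.755605) ≈ 0.077370.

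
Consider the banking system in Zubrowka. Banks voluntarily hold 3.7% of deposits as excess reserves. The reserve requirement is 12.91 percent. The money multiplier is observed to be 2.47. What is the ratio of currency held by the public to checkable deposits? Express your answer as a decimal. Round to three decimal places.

Using m = 2.47. From m = (1 + c)/(c + rr + e), rearranging gives 1 + c = m·(c + rr + e), so c·(1 − m) = m·(rr + e) − 1.
Hence c = [m·(rr + e) − 1]/(1 − m) = [2.47 × (0.1291 + 0.037) − 1] / (1 − 2.47) ≈ 0.401179.

0.401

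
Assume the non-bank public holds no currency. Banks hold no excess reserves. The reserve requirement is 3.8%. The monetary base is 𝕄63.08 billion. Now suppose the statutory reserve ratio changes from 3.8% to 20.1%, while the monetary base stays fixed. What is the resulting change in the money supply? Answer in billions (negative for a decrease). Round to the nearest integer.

-1346 billion

Initially m₁ = 1 / (0.038) ≈ 26.3158, so M₁ = 26.3158 × 63.08 ≈ 1660.0007 billion.
After the change m₂ = 1 / (0.201) ≈ 4.9751, so M₂ = 4.9751 × 63.08 ≈ 313.8293 billion.
ΔM = M₂ − M₁ = 313.8293 − 1660.0007 = -1346.1714 billion.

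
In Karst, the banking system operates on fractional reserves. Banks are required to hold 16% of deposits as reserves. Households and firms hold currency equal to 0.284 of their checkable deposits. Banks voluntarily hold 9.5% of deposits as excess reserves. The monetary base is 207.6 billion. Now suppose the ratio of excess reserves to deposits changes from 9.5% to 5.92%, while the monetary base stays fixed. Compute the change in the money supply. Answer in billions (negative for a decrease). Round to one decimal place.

Initially m₁ = (1 + 0.284) / (0.16 + 0.095 + 0.284) ≈ 2.38219, so M₁ = 2.38219 × 207.6 ≈ 494.5426 billion.
After the change m₂ = (1 + 0.284) / (0.16 + 0.0592 + 0.284) ≈ 2.55167, so M₂ = 2.55167 × 207.6 ≈ 529.7267 billion.
ΔM = M₂ − M₁ = 529.7267 − 494.5426 = 35.1841 billion.

35.2 billion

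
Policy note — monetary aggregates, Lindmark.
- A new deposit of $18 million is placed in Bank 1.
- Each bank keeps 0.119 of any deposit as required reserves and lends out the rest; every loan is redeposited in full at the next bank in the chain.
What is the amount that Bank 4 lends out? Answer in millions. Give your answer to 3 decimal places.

$10.844 million

Each bank lends a fraction (1 − rr) = 0.8810 of the deposit it receives, so Bank 4 receives 18·0.8810^3 and lends 18·0.8810^4 ≈ 10.8437 million.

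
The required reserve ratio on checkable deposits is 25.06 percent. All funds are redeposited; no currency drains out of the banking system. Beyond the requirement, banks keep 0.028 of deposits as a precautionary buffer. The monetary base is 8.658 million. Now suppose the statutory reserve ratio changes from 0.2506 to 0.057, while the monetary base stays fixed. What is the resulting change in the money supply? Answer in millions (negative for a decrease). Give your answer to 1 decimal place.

Initially m₁ = 1 / (0.2506 + 0.028) ≈ 3.5894, so M₁ = 3.5894 × 8.658 ≈ 31.077 million.
After the change m₂ = 1 / (0.057 + 0.028) ≈ 11.7647, so M₂ = 11.7647 × 8.658 ≈ 101.8588 million.
ΔM = M₂ − M₁ = 101.8588 − 31.077 = 70.7818 million.

70.8 million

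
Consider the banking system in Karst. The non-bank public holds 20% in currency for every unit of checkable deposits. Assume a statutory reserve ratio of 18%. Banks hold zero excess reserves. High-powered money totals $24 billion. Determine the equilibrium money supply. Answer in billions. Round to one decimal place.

$75.8 billion

The money multiplier is m = (1 + c) / (rr + c) = (1 + 0.2) / (0.18 + 0.2) ≈ 3.1579.
So M = m × MB = 3.1579 × 24 = 75.7896 billion.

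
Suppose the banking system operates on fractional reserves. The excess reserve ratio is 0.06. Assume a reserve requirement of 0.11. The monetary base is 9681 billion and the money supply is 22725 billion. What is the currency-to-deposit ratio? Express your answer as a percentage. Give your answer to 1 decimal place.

44.6%

Using m = M/MB = 22725/9681 ≈ 2.347381. From m = (1 + c)/(c + rr + e), rearranging gives 1 + c = m·(c + rr + e), so c·(1 − m) = m·(rr + e) − 1.
Hence c = [m·(rr + e) − 1]/(1 − m) = [2.347381 × (0.11 + 0.06) − 1] / (1 − 2.347381) ≈ 0.446010.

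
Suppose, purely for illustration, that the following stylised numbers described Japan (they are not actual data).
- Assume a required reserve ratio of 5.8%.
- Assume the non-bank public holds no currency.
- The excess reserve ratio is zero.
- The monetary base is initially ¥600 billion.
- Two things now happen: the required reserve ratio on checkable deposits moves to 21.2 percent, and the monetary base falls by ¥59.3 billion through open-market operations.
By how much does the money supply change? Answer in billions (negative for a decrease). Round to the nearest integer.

-7794 billion

Before: m₁ = 1 / (0.058) ≈ 17.2414, MB₁ = 600, so M₁ = 17.2414 × 600 = 10344.84 billion.
After: m₂ = 1 / (0.212) ≈ 4.7170, MB₂ = 600 − 59.3 = 540.7, so M₂ = 4.7170 × 540.7 = 2550.4819 billion.
ΔM = M₂ − M₁ = 2550.4819 − 10344.84 = -7794.3581 billion.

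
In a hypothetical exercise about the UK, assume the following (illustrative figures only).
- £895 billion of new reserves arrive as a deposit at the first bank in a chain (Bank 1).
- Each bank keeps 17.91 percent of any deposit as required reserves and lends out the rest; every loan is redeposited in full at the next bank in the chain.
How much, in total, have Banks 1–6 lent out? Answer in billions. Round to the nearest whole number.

£2847 billion

Bank i lends (1 − rr)^i of the original deposit: Bank 1 lends 895·0.8209 = 734.7055, Bank 2 lends 895·0.8209² ≈ 603.1197, and so on.
Summing a geometric series: total = 895·[0.8209·(1 − 0.8209^6) / (1 − 0.8209)] ≈ 2846.8744 billion.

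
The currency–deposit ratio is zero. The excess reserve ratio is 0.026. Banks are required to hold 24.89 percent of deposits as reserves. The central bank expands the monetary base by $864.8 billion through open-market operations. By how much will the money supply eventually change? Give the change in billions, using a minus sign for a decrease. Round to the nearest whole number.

The money multiplier is m = 1 / (rr + e) = 1 / (0.2489 + 0.026) ≈ 3.6377.
The purchase adds 864.8 billion of base, so ΔM = m × ΔMB = 3.6377 × (+864.8) ≈ 3145.883 billion.

$3146 billion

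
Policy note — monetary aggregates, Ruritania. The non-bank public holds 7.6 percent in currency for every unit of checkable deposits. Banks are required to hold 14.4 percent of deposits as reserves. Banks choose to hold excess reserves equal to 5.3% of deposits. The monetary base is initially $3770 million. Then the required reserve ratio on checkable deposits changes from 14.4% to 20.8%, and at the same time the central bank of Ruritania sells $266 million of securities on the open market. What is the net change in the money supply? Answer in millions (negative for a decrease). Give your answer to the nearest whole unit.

-3671 million

Before: m₁ = (1 + 0.076) / (0.144 + 0.053 + 0.076) ≈ 3.94139, MB₁ = 3770, so M₁ = 3.94139 × 3770 = 14859.0403 million.
After: m₂ = (1 + 0.076) / (0.208 + 0.053 + 0.076) ≈ 3.19288, MB₂ = 3770 − 266 = 3504, so M₂ = 3.19288 × 3504 ≈ 11187.8515 million.
ΔM = M₂ − M₁ = 11187.8515 − 14859.0403 = -3671.1888 million.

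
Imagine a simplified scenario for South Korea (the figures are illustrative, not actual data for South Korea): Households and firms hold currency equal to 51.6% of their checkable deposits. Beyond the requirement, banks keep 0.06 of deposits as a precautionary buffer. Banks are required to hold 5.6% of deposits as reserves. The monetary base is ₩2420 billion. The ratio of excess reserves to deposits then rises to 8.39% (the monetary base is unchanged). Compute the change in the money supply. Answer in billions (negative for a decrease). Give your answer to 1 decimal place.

Initially m₁ = (1 + 0.516) / (0.056 + 0.06 + 0.516) ≈ 2.398734, so M₁ = 2.398734 × 2420 ≈ 5804.9363 billion.
After the change m₂ = (1 + 0.516) / (0.056 + 0.0839 + 0.516) ≈ 2.311328, so M₂ = 2.311328 × 2420 ≈ 5593.4138 billion.
ΔM = M₂ − M₁ = 5593.4138 − 5804.9363 = -211.5225 billion.

-211.5 billion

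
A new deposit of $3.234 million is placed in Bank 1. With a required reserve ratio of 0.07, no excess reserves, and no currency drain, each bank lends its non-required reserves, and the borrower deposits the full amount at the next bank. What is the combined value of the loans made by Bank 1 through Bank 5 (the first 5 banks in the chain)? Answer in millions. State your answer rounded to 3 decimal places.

Bank i lends (1 − rr)^i of the original deposit: Bank 1 lends 3.234·0.9300 ≈ 3.0076, Bank 2 lends 3.234·0.9300² ≈ 2.7971, and so on.
Summing a geometric series: total = 3.234·[0.9300·(1 − 0.9300^5) / (1 − 0.9300)] ≈ 13.0751 million.

$13.075 million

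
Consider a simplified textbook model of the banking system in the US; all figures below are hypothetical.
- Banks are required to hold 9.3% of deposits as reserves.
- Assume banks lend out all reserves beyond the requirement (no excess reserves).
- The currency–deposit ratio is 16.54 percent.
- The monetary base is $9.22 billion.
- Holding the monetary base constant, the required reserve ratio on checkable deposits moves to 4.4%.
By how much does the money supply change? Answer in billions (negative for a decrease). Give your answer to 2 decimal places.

Initially m₁ = (1 + 0.1654) / (0.093 + 0.1654) ≈ 4.5101, so M₁ = 4.5101 × 9.22 ≈ 41.5831 billion.
After the change m₂ = (1 + 0.1654) / (0.044 + 0.1654) ≈ 5.5654, so M₂ = 5.5654 × 9.22 ≈ 51.313 billion.
ΔM = M₂ − M₁ = 51.313 − 41.5831 = 9.7299 billion.

$9.73 billion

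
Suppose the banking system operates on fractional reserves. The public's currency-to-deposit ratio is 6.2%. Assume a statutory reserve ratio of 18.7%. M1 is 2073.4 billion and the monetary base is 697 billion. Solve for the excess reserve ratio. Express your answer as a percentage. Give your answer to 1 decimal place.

Using m = M/MB = 2073.4/697 ≈ 2.974749. Since m = (1 + c)/(c + rr + e), the denominator satisfies c + rr + e = (1 + c)/m = (1 + 0.062) / 2.974749 ≈ 0.357005.
With c = 0.062 and rr = 0.187, the excess reserve ratio is 0.357005 − 0.062 − 0.187 = 0.108005.

10.8%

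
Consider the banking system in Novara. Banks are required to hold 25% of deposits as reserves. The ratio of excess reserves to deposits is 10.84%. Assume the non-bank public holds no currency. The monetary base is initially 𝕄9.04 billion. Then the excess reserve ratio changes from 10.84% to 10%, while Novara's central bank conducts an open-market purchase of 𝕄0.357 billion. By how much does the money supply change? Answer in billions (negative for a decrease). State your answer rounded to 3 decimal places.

Before: m₁ = 1 / (0.25 + 0.1084) ≈ 2.79018, MB₁ = 9.04, so M₁ = 2.79018 × 9.04 ≈ 25.2232 billion.
After: m₂ = 1 / (0.25 + 0.1) ≈ 2.85714, MB₂ = 9.04 + 0.357 = 9.397, so M₂ = 2.85714 × 9.397 ≈ 26.8485 billion.
ΔM = M₂ − M₁ = 26.8485 − 25.2232 = 1.6253 billion.

𝕄1.625 billion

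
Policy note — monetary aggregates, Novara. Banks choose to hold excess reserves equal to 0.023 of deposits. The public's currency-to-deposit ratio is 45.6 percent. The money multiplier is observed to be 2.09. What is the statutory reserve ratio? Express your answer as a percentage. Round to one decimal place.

Using m = 2.09. Since m = (1 + c)/(c + rr + e), the denominator satisfies c + rr + e = (1 + c)/m = (1 + 0.456) / 2.09 ≈ 0.696651.
With c = 0.456 and e = 0.023, the statutory reserve ratio is 0.696651 − 0.456 − 0.023 = 0.217651.

21.8%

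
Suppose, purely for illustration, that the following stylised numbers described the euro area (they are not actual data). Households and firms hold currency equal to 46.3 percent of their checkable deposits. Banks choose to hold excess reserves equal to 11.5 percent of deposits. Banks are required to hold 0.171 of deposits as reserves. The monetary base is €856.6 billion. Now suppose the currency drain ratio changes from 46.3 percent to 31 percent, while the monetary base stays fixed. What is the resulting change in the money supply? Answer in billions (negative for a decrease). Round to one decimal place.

€209.6 billion

Initially m₁ = (1 + 0.463) / (0.171 + 0.115 + 0.463) ≈ 1.95327, so M₁ = 1.95327 × 856.6 ≈ 1673.1711 billion.
After the change m₂ = (1 + 0.31) / (0.171 + 0.115 + 0.31) ≈ 2.19799, so M₂ = 2.19799 × 856.6 ≈ 1882.7982 billion.
ΔM = M₂ − M₁ = 1882.7982 − 1673.1711 = 209.6271 billion.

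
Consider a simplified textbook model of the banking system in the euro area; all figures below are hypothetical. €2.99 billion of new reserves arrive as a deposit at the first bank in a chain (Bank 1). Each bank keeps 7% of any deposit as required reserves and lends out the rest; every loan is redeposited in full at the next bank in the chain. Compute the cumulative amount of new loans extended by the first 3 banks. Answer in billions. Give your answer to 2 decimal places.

€7.77 billion

Bank i lends (1 − rr)^i of the original deposit: Bank 1 lends 2.99·0.9300 = 2.7807, Bank 2 lends 2.99·0.9300² ≈ 2.5861, and so on.
Summing a geometric series: total = 2.99·[0.9300·(1 − 0.9300^3) / (1 − 0.9300)] ≈ 7.7718 billion.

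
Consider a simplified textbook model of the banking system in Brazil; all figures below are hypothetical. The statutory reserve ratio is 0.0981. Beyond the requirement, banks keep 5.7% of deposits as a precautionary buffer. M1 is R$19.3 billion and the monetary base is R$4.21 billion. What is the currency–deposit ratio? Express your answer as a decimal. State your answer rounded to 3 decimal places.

Using m = M/MB = 19.3/4.21 ≈ 4.584323. From m = (1 + c)/(c + rr + e), rearranging gives 1 + c = m·(c + rr + e), so c·(1 − m) = m·(rr + e) − 1.
Hence c = [m·(rr + e) − 1]/(1 − m) = [4.584323 × (0.0981 + 0.057) − 1] / (1 − 4.584323) ≈ 0.080621.

0.081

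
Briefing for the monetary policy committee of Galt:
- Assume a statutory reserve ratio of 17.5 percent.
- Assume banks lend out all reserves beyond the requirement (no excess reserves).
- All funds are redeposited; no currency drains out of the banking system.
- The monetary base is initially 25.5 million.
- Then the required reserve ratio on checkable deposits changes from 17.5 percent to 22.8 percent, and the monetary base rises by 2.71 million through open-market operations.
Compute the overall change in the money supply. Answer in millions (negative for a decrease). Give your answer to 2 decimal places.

Before: m₁ = 1 / (0.175) ≈ 5.71429, MB₁ = 25.5, so M₁ = 5.71429 × 25.5 ≈ 145.7144 million.
After: m₂ = 1 / (0.228) ≈ 4.38596, MB₂ = 25.5 + 2.71 = 28.21, so M₂ = 4.38596 × 28.21 ≈ 123.7279 million.
ΔM = M₂ − M₁ = 123.7279 − 145.7144 = -21.9865 million.

-21.99 million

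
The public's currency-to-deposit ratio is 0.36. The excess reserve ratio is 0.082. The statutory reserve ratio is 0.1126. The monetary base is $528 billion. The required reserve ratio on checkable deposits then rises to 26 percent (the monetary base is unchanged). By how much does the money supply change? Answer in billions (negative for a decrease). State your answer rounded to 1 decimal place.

-271.9 billion

Initially m₁ = (1 + 0.36) / (0.1126 + 0.082 + 0.36) ≈ 2.45222, so M₁ = 2.45222 × 528 ≈ 1294.7722 billion.
After the change m₂ = (1 + 0.36) / (0.26 + 0.082 + 0.36) ≈ 1.93732, so M₂ = 1.93732 × 528 ≈ 1022.905 billion.
ΔM = M₂ − M₁ = 1022.905 − 1294.7722 = -271.8672 billion.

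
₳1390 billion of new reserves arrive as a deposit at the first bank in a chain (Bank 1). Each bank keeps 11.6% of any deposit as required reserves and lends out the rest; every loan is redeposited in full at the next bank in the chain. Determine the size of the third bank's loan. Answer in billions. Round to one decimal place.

₳960.2 billion

Each bank lends a fraction (1 − rr) = 0.8840 of the deposit it receives, so Bank 3 receives 1390·0.8840^2 and lends 1390·0.8840^3 ≈ 960.2219 billion.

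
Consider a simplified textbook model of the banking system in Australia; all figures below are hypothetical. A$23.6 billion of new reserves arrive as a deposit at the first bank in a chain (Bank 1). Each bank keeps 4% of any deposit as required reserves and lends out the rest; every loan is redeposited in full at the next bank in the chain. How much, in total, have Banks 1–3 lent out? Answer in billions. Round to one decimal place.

A$65.3 billion

Bank i lends (1 − rr)^i of the original deposit: Bank 1 lends 23.6·0.9600 = 22.6560, Bank 2 lends 23.6·0.9600² ≈ 21.7498, and so on.
Summing a geometric series: total = 23.6·[0.9600·(1 − 0.9600^3) / (1 − 0.9600)] ≈ 65.2855 billion.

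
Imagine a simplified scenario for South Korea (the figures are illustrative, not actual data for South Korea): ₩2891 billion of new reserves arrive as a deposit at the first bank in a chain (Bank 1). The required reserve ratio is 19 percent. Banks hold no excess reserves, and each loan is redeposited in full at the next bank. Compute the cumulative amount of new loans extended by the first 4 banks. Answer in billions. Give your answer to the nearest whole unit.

Bank i lends (1 − rr)^i of the original deposit: Bank 1 lends 2891·0.8100 = 2341.7100, Bank 2 lends 2891·0.8100² = 1896.7851, and so on.
Summing a geometric series: total = 2891·[0.8100·(1 − 0.8100^4) / (1 − 0.8100)] ≈ 7019.3717 billion.

₩7019 billion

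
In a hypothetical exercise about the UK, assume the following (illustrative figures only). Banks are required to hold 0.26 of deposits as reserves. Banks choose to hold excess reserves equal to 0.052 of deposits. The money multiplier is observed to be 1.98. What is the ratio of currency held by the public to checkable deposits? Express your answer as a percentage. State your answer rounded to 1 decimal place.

Using m = 1.98. From m = (1 + c)/(c + rr + e), rearranging gives 1 + c = m·(c + rr + e), so c·(1 − m) = m·(rr + e) − 1.
Hence c = [m·(rr + e) − 1]/(1 − m) = [1.98 × (0.26 + 0.052) − 1] / (1 − 1.98) ≈ 0.390041.

39.0%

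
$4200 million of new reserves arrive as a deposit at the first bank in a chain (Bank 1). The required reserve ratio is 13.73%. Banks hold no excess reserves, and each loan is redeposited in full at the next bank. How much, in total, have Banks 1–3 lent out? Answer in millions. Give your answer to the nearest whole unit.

$9446 million

Bank i lends (1 − rr)^i of the original deposit: Bank 1 lends 4200·0.8627 = 3623.3400, Bank 2 lends 4200·0.8627² ≈ 3125.8554, and so on.
Summing a geometric series: total = 4200·[0.8627·(1 − 0.8627^3) / (1 − 0.8627)] ≈ 9445.8709 million.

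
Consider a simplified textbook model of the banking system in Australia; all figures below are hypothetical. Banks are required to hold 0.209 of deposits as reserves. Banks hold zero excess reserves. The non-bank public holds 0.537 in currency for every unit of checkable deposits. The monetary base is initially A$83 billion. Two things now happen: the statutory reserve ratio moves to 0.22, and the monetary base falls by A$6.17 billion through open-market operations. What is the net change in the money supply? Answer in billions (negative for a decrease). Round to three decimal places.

-15.012 billion

Before: m₁ = (1 + 0.537) / (0.209 + 0.537) ≈ 2.060322, MB₁ = 83, so M₁ = 2.060322 × 83 ≈ 171.0067 billion.
After: m₂ = (1 + 0.537) / (0.22 + 0.537) ≈ 2.030383, MB₂ = 83 − 6.17 = 76.83, so M₂ = 2.030383 × 76.83 ≈ 155.9943 billion.
ΔM = M₂ − M₁ = 155.9943 − 171.0067 = -15.0124 billion.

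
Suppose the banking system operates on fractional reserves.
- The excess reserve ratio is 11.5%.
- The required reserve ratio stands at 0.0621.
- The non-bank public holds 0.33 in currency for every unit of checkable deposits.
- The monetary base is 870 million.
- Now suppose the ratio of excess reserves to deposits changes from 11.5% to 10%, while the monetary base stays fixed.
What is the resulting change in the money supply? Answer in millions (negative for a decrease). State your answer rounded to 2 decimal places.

69.55 million

Initially m₁ = (1 + 0.33) / (0.0621 + 0.115 + 0.33) ≈ 2.622757, so M₁ = 2.622757 × 870 ≈ 2281.7986 million.
After the change m₂ = (1 + 0.33) / (0.0621 + 0.1 + 0.33) ≈ 2.702703, so M₂ = 2.702703 × 870 ≈ 2351.3516 million.
ΔM = M₂ − M₁ = 2351.3516 − 2281.7986 = 69.553 million.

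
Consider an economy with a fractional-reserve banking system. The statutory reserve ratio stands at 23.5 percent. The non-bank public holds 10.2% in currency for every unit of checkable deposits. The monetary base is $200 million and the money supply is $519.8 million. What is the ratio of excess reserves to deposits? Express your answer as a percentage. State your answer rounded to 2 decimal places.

8.70%

Using m = M/MB = 519.8/200 = 2.599000. Since m = (1 + c)/(c + rr + e), the denominator satisfies c + rr + e = (1 + c)/m = (1 + 0.102) / 2.599000 ≈ 0.424009.
With c = 0.102 and rr = 0.235, the ratio of excess reserves to deposits is 0.424009 − 0.102 − 0.235 = 0.087009.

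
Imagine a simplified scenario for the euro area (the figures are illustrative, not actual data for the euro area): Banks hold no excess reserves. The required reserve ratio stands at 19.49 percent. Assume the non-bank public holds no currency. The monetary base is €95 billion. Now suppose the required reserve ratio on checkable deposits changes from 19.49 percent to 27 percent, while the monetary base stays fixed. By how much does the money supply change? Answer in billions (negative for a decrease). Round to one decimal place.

-135.6 billion

Initially m₁ = 1 / (0.1949) ≈ 5.1308, so M₁ = 5.1308 × 95 = 487.426 billion.
After the change m₂ = 1 / (0.27) ≈ 3.7037, so M₂ = 3.7037 × 95 = 351.8515 billion.
ΔM = M₂ − M₁ = 351.8515 − 487.426 = -135.5745 billion.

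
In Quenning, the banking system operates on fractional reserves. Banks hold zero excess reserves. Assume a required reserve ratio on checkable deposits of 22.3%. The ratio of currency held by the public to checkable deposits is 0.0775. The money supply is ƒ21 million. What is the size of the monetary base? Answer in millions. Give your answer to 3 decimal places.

ƒ5.857 million

The money multiplier is m = (1 + c) / (rr + c) = (1 + 0.0775) / (0.223 + 0.0775) ≈ 3.585691.
MB = M / m = 21 / 3.585691 ≈ 5.8566 million.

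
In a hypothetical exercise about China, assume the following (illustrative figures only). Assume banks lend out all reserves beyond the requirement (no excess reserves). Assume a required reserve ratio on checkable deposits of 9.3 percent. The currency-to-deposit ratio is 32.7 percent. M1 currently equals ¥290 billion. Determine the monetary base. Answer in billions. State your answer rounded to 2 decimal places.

¥91.79 billion

The money multiplier is m = (1 + c) / (rr + c) = (1 + 0.327) / (0.093 + 0.327) ≈ 3.159524.
MB = M / m = 290 / 3.159524 ≈ 91.786 billion.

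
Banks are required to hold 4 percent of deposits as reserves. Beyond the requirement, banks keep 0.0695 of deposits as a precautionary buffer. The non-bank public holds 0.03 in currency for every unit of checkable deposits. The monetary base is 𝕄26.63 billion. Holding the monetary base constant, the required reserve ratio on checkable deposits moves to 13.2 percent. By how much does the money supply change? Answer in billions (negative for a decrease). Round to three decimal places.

-78.140 billion

Initially m₁ = (1 + 0.03) / (0.04 + 0.0695 + 0.03) ≈ 7.383513, so M₁ = 7.383513 × 26.63 ≈ 196.623 billion.
After the change m₂ = (1 + 0.03) / (0.132 + 0.0695 + 0.03) ≈ 4.449244, so M₂ = 4.449244 × 26.63 ≈ 118.4834 billion.
ΔM = M₂ − M₁ = 118.4834 − 196.623 = -78.1396 billion.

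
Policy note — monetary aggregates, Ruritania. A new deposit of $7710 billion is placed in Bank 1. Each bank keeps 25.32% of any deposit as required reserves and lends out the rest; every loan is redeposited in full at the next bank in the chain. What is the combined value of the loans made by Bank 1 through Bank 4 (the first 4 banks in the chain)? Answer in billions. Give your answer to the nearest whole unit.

$15667 billion

Bank i lends (1 − rr)^i of the original deposit: Bank 1 lends 7710·0.7468 = 5757.8280, Bank 2 lends 7710·0.7468² ≈ 4299.9460, and so on.
Summing a geometric series: total = 7710·[0.7468·(1 − 0.7468^4) / (1 − 0.7468)] ≈ 15667.0975 billion.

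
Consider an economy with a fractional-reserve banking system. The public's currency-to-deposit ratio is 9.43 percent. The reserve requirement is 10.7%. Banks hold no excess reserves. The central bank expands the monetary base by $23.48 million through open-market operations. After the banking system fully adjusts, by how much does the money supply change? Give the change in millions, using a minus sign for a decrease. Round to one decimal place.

$127.6 million

The money multiplier is m = (1 + c) / (rr + c) = (1 + 0.0943) / (0.107 + 0.0943) ≈ 5.4362.
The purchase adds 23.48 million of base, so ΔM = m × ΔMB = 5.4362 × (+23.48) ≈ 127.642 million.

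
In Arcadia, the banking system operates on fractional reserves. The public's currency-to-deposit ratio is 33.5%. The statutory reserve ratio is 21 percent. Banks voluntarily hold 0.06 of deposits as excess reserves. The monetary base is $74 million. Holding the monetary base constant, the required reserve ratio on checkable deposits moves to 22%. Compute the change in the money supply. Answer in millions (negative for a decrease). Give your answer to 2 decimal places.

Initially m₁ = (1 + 0.335) / (0.21 + 0.06 + 0.335) ≈ 2.20661, so M₁ = 2.20661 × 74 ≈ 163.2891 million.
After the change m₂ = (1 + 0.335) / (0.22 + 0.06 + 0.335) ≈ 2.17073, so M₂ = 2.17073 × 74 ≈ 160.634 million.
ΔM = M₂ − M₁ = 160.634 − 163.2891 = -2.6551 million.

-2.66 million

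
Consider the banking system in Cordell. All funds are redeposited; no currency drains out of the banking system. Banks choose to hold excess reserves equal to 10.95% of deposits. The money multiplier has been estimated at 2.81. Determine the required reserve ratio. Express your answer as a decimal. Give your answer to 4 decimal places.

Using m = 2.81. Since m = (1 + c)/(c + rr + e), the denominator satisfies c + rr + e = (1 + c)/m = (1 + 0) / 2.81 ≈ 0.355872.
With c = 0 and e = 0.1095, the required reserve ratio is 0.355872 − 0 − 0.1095 = 0.246372.

0.2464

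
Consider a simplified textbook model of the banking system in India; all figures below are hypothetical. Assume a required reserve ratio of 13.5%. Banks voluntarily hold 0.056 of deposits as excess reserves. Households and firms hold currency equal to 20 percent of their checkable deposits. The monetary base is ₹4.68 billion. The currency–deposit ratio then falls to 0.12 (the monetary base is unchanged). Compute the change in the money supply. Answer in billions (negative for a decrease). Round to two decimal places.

₹2.49 billion

Initially m₁ = (1 + 0.2) / (0.135 + 0.056 + 0.2) ≈ 3.0691, so M₁ = 3.0691 × 4.68 ≈ 14.3634 billion.
After the change m₂ = (1 + 0.12) / (0.135 + 0.056 + 0.12) ≈ 3.6013, so M₂ = 3.6013 × 4.68 ≈ 16.8541 billion.
ΔM = M₂ − M₁ = 16.8541 − 14.3634 = 2.4907 billion.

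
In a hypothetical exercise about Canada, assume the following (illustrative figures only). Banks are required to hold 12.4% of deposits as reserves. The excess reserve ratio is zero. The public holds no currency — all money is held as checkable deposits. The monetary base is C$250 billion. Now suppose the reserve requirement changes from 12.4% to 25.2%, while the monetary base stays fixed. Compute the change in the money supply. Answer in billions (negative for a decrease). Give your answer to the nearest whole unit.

-1024 billion

Initially m₁ = 1 / (0.124) ≈ 8.0645, so M₁ = 8.0645 × 250 = 2016.125 billion.
After the change m₂ = 1 / (0.252) ≈ 3.9683, so M₂ = 3.9683 × 250 = 992.075 billion.
ΔM = M₂ − M₁ = 992.075 − 2016.125 = -1024.05 billion.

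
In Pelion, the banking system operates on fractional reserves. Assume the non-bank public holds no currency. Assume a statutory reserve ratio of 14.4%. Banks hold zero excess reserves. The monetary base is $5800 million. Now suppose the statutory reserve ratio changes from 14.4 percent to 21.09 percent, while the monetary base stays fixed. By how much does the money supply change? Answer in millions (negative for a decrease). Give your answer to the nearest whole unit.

-12777 million

Initially m₁ = 1 / (0.144) ≈ 6.94444, so M₁ = 6.94444 × 5800 = 40277.752 million.
After the change m₂ = 1 / (0.2109) ≈ 4.74158, so M₂ = 4.74158 × 5800 = 27501.164 million.
ΔM = M₂ − M₁ = 27501.164 − 40277.752 = -12776.588 million.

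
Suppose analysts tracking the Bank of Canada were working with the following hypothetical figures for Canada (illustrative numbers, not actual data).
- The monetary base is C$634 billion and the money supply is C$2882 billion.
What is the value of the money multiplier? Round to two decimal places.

The money multiplier is m = M / MB = 2882 / 634 ≈ 4.54574.

4.55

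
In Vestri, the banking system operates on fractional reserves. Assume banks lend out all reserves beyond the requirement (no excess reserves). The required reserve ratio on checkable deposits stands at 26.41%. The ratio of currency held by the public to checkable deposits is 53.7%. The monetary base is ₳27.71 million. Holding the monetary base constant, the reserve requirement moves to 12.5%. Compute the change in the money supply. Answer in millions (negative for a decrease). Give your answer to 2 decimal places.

₳11.17 million

Initially m₁ = (1 + 0.537) / (0.2641 + 0.537) ≈ 1.91861, so M₁ = 1.91861 × 27.71 ≈ 53.1647 million.
After the change m₂ = (1 + 0.537) / (0.125 + 0.537) ≈ 2.32175, so M₂ = 2.32175 × 27.71 ≈ 64.3357 million.
ΔM = M₂ − M₁ = 64.3357 − 53.1647 = 11.171 million.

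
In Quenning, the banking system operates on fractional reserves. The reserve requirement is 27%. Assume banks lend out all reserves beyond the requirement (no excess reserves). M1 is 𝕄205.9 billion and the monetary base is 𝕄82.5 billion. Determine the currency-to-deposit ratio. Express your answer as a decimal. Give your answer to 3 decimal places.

0.218

Using m = M/MB = 205.9/82.5 ≈ 2.495758. From m = (1 + c)/(c + rr + e), rearranging gives 1 + c = m·(c + rr + e), so c·(1 − m) = m·(rr + e) − 1.
Hence c = [m·(rr + e) − 1]/(1 − m) = [2.495758 × (0.27 + 0) − 1] / (1 − 2.495758) ≈ 0.218047.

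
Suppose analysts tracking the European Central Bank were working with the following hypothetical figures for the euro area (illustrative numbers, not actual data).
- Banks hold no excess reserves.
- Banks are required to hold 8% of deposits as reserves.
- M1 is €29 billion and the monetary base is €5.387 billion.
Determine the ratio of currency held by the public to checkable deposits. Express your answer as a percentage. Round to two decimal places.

Using m = M/MB = 29/5.387 ≈ 5.383330. From m = (1 + c)/(c + rr + e), rearranging gives 1 + c = m·(c + rr + e), so c·(1 − m) = m·(rr + e) − 1.
Hence c = [m·(rr + e) − 1]/(1 − m) = [5.383330 × (0.08 + 0) − 1] / (1 − 5.383330) ≈ 0.129886.

12.99%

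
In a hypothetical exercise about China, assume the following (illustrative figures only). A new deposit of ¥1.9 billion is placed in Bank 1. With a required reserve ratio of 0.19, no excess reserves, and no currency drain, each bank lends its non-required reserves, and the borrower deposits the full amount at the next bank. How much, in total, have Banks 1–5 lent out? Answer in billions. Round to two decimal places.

Bank i lends (1 − rr)^i of the original deposit: Bank 1 lends 1.9·0.8100 = 1.5390, Bank 2 lends 1.9·0.8100² ≈ 1.2466, and so on.
Summing a geometric series: total = 1.9·[0.8100·(1 − 0.8100^5) / (1 − 0.8100)] ≈ 5.2757 billion.

¥5.28 billion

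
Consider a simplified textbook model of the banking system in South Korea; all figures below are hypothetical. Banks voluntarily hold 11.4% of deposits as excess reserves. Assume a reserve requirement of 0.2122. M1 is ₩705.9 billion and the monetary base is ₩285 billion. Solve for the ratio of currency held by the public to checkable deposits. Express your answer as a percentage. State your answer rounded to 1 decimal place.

13.0%

Using m = M/MB = 705.9/285 ≈ 2.476842. From m = (1 + c)/(c + rr + e), rearranging gives 1 + c = m·(c + rr + e), so c·(1 − m) = m·(rr + e) − 1.
Hence c = [m·(rr + e) − 1]/(1 − m) = [2.476842 × (0.2122 + 0.114) − 1] / (1 − 2.476842) ≈ 0.130044.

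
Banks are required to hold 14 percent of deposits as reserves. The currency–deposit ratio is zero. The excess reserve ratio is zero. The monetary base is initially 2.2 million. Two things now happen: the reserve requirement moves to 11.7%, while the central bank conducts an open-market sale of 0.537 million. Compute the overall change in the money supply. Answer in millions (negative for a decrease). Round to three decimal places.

-1.501 million

Before: m₁ = 1 / (0.14) ≈ 7.14286, MB₁ = 2.2, so M₁ = 7.14286 × 2.2 ≈ 15.7143 million.
After: m₂ = 1 / (0.117) ≈ 8.54701, MB₂ = 2.2 − 0.537 = 1.663, so M₂ = 8.54701 × 1.663 ≈ 14.2137 million.
ΔM = M₂ − M₁ = 14.2137 − 15.7143 = -1.5006 million.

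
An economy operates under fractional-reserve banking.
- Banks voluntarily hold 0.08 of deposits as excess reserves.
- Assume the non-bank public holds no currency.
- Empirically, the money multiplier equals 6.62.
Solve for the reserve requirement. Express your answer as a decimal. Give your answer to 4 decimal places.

Using m = 6.62. Since m = (1 + c)/(c + rr + e), the denominator satisfies c + rr + e = (1 + c)/m = (1 + 0) / 6.62 ≈ 0.151057.
With c = 0 and e = 0.08, the reserve requirement is 0.151057 − 0 − 0.08 = 0.071057.

0.0711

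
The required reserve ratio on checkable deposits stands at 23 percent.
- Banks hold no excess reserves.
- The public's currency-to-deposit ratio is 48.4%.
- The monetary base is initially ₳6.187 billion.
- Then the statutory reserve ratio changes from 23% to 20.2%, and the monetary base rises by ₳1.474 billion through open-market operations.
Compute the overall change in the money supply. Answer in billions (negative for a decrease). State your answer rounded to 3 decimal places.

₳3.714 billion

Before: m₁ = (1 + 0.484) / (0.23 + 0.484) ≈ 2.07843, MB₁ = 6.187, so M₁ = 2.07843 × 6.187 ≈ 12.8592 billion.
After: m₂ = (1 + 0.484) / (0.202 + 0.484) ≈ 2.16327, MB₂ = 6.187 + 1.474 = 7.661, so M₂ = 2.16327 × 7.661 ≈ 16.5728 billion.
ΔM = M₂ − M₁ = 16.5728 − 12.8592 = 3.7136 billion.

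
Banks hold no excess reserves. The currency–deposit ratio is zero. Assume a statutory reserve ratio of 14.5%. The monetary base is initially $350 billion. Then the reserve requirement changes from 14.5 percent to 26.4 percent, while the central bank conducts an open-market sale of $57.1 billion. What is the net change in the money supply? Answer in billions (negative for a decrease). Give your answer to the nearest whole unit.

-1304 billion

Before: m₁ = 1 / (0.145) ≈ 6.8966, MB₁ = 350, so M₁ = 6.8966 × 350 = 2413.81 billion.
After: m₂ = 1 / (0.264) ≈ 3.7879, MB₂ = 350 − 57.1 = 292.9, so M₂ = 3.7879 × 292.9 ≈ 1109.4759 billion.
ΔM = M₂ − M₁ = 1109.4759 − 2413.81 = -1304.3341 billion.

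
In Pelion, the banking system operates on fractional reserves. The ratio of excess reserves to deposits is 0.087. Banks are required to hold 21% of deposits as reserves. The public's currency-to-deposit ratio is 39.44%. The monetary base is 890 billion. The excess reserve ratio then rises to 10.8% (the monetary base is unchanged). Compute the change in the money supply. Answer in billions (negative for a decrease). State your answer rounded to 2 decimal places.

Initially m₁ = (1 + 0.3944) / (0.21 + 0.087 + 0.3944) ≈ 2.016778, so M₁ = 2.016778 × 890 ≈ 1794.9324 billion.
After the change m₂ = (1 + 0.3944) / (0.21 + 0.108 + 0.3944) ≈ 1.957327, so M₂ = 1.957327 × 890 ≈ 1742.021 billion.
ΔM = M₂ − M₁ = 1742.021 − 1794.9324 = -52.9114 billion.

-52.91 billion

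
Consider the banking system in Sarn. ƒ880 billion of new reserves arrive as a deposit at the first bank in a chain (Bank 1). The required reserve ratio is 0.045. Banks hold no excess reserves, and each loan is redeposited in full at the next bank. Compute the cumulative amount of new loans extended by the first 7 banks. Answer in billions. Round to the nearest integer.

ƒ5146 billion

Bank i lends (1 − rr)^i of the original deposit: Bank 1 lends 880·0.9550 = 840.4000, Bank 2 lends 880·0.9550² = 802.5820, and so on.
Summing a geometric series: total = 880·[0.9550·(1 − 0.9550^7) / (1 − 0.9550)] ≈ 5145.5763 billion.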